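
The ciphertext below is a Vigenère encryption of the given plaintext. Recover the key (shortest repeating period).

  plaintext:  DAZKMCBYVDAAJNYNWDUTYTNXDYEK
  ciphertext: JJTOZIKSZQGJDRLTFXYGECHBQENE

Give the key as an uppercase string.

  i= 0: J-D =  6 → G
  i= 1: J-A =  9 → J
  i= 2: T-Z = 20 → U
  i= 3: O-K =  4 → E
  i= 4: Z-M = 13 → N
  i= 5: I-C =  6 → G
  i= 6: K-B =  9 → J
  i= 7: S-Y = 20 → U
  i= 8: Z-V =  4 → E
  i= 9: Q-D = 13 → N
  i=10: G-A =  6 → G
  i=11: J-A =  9 → J
  i=12: D-J = 20 → U
  i=13: R-N =  4 → E
  i=14: L-Y = 13 → N
  i=15: T-N =  6 → G
  i=16: F-W =  9 → J
  i=17: X-D = 20 → U
  i=18: Y-U =  4 → E
  i=19: G-T = 13 → N
  i=20: E-Y =  6 → G
  i=21: C-T =  9 → J
  i=22: H-N = 20 → U
  i=23: B-X =  4 → E
  i=24: Q-D = 13 → N
  i=25: E-Y =  6 → G
  i=26: N-E =  9 → J
  i=27: E-K = 20 → U
  shifts repeat with period 5: GJUEN

GJUEN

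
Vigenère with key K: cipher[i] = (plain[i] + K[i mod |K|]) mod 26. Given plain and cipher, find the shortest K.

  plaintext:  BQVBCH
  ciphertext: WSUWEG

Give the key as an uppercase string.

VCZ

  i= 0: W-B = 21 → V
  i= 1: S-Q =  2 → C
  i= 2: U-V = 25 → Z
  i= 3: W-B = 21 → V
  i= 4: E-C =  2 → C
  i= 5: G-H = 25 → Z
  shifts repeat with period 3: VCZ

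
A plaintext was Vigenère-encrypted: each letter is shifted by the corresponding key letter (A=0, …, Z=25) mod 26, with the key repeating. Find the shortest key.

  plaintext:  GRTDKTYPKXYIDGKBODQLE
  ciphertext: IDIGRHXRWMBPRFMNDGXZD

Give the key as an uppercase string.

  i= 0: I-G =  2 → C
  i= 1: D-R = 12 → M
  i= 2: I-T = 15 → P
  i= 3: G-D =  3 → D
  i= 4: R-K =  7 → H
  i= 5: H-T = 14 → O
  i= 6: X-Y = 25 → Z
  i= 7: R-P =  2 → C
  i= 8: W-K = 12 → M
  i= 9: M-X = 15 → P
  i=10: B-Y =  3 → D
  i=11: P-I =  7 → H
  i=12: R-D = 14 → O
  i=13: F-G = 25 → Z
  i=14: M-K =  2 → C
  i=15: N-B = 12 → M
  i=16: D-O = 15 → P
  i=17: G-D =  3 → D
  i=18: X-Q =  7 → H
  i=19: Z-L = 14 → O
  i=20: D-E = 25 → Z
  shifts repeat with period 7: CMPDHOZ

CMPDHOZ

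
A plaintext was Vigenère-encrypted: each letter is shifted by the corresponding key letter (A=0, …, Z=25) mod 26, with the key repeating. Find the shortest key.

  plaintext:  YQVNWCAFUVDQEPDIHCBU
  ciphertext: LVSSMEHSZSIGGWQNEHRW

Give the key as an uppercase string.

  i= 0: L-Y = 13 → N
  i= 1: V-Q =  5 → F
  i= 2: S-V = 23 → X
  i= 3: S-N =  5 → F
  i= 4: M-W = 16 → Q
  i= 5: E-C =  2 → C
  i= 6: H-A =  7 → H
  i= 7: S-F = 13 → N
  i= 8: Z-U =  5 → F
  i= 9: S-V = 23 → X
  i=10: I-D =  5 → F
  i=11: G-Q = 16 → Q
  i=12: G-E =  2 → C
  i=13: W-P =  7 → H
  i=14: Q-D = 13 → N
  i=15: N-I =  5 → F
  i=16: E-H = 23 → X
  i=17: H-C =  5 → F
  i=18: R-B = 16 → Q
  i=19: W-U =  2 → C
  shifts repeat with period 7: NFXFQCH

NFXFQCH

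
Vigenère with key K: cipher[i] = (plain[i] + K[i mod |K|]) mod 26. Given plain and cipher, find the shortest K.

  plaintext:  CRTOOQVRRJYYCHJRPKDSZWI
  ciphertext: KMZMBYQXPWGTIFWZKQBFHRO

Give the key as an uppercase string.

IVGYN

  i= 0: K-C =  8 → I
  i= 1: M-R = 21 → V
  i= 2: Z-T =  6 → G
  i= 3: M-O = 24 → Y
  i= 4: B-O = 13 → N
  i= 5: Y-Q =  8 → I
  i= 6: Q-V = 21 → V
  i= 7: X-R =  6 → G
  i= 8: P-R = 24 → Y
  i= 9: W-J = 13 → N
  i=10: G-Y =  8 → I
  i=11: T-Y = 21 → V
  i=12: I-C =  6 → G
  i=13: F-H = 24 → Y
  i=14: W-J = 13 → N
  i=15: Z-R =  8 → I
  i=16: K-P = 21 → V
  i=17: Q-K =  6 → G
  i=18: B-D = 24 → Y
  i=19: F-S = 13 → N
  i=20: H-Z =  8 → I
  i=21: R-W = 21 → V
  i=22: O-I =  6 → G
  shifts repeat with period 5: IVGYN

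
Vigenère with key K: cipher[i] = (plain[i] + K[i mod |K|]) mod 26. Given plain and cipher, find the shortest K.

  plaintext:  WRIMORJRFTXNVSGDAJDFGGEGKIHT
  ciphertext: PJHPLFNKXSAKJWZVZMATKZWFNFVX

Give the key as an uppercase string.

TSZDXOE

  i= 0: P-W = 19 → T
  i= 1: J-R = 18 → S
  i= 2: H-I = 25 → Z
  i= 3: P-M =  3 → D
  i= 4: L-O = 23 → X
  i= 5: F-R = 14 → O
  i= 6: N-J =  4 → E
  i= 7: K-R = 19 → T
  i= 8: X-F = 18 → S
  i= 9: S-T = 25 → Z
  i=10: A-X =  3 → D
  i=11: K-N = 23 → X
  i=12: J-V = 14 → O
  i=13: W-S =  4 → E
  i=14: Z-G = 19 → T
  i=15: V-D = 18 → S
  i=16: Z-A = 25 → Z
  i=17: M-J =  3 → D
  i=18: A-D = 23 → X
  i=19: T-F = 14 → O
  i=20: K-G =  4 → E
  i=21: Z-G = 19 → T
  i=22: W-E = 18 → S
  i=23: F-G = 25 → Z
  i=24: N-K =  3 → D
  i=25: F-I = 23 → X
  i=26: V-H = 14 → O
  i=27: X-T =  4 → E
  shifts repeat with period 7: TSZDXOE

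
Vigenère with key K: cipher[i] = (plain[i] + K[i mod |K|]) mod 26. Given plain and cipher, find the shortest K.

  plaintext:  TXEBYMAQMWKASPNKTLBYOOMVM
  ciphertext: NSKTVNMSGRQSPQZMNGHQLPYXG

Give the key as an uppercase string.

  i= 0: N-T = 20 → U
  i= 1: S-X = 21 → V
  i= 2: K-E =  6 → G
  i= 3: T-B = 18 → S
  i= 4: V-Y = 23 → X
  i= 5: N-M =  1 → B
  i= 6: M-A = 12 → M
  i= 7: S-Q =  2 → C
  i= 8: G-M = 20 → U
  i= 9: R-W = 21 → V
  i=10: Q-K =  6 → G
  i=11: S-A = 18 → S
  i=12: P-S = 23 → X
  i=13: Q-P =  1 → B
  i=14: Z-N = 12 → M
  i=15: M-K =  2 → C
  i=16: N-T = 20 → U
  i=17: G-L = 21 → V
  i=18: H-B =  6 → G
  i=19: Q-Y = 18 → S
  i=20: L-O = 23 → X
  i=21: P-O =  1 → B
  i=22: Y-M = 12 → M
  i=23: X-V =  2 → C
  i=24: G-M = 20 → U
  shifts repeat with period 8: UVGSXBMC

UVGSXBMC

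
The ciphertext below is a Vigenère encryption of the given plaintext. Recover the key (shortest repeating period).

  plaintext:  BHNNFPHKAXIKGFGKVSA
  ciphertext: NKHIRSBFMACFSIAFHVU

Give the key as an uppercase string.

  i= 0: N-B = 12 → M
  i= 1: K-H =  3 → D
  i= 2: H-N = 20 → U
  i= 3: I-N = 21 → V
  i= 4: R-F = 12 → M
  i= 5: S-P =  3 → D
  i= 6: B-H = 20 → U
  i= 7: F-K = 21 → V
  i= 8: M-A = 12 → M
  i= 9: A-X =  3 → D
  i=10: C-I = 20 → U
  i=11: F-K = 21 → V
  i=12: S-G = 12 → M
  i=13: I-F =  3 → D
  i=14: A-G = 20 → U
  i=15: F-K = 21 → V
  i=16: H-V = 12 → M
  i=17: V-S =  3 → D
  i=18: U-A = 20 → U
  shifts repeat with period 4: MDUV

MDUV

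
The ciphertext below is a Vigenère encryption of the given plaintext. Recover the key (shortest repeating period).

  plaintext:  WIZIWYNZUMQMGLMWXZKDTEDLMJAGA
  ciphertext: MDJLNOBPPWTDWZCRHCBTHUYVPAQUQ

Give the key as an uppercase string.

QVKDRQO

  i= 0: M-W = 16 → Q
  i= 1: D-I = 21 → V
  i= 2: J-Z = 10 → K
  i= 3: L-I =  3 → D
  i= 4: N-W = 17 → R
  i= 5: O-Y = 16 → Q
  i= 6: B-N = 14 → O
  i= 7: P-Z = 16 → Q
  i= 8: P-U = 21 → V
  i= 9: W-M = 10 → K
  i=10: T-Q =  3 → D
  i=11: D-M = 17 → R
  i=12: W-G = 16 → Q
  i=13: Z-L = 14 → O
  i=14: C-M = 16 → Q
  i=15: R-W = 21 → V
  i=16: H-X = 10 → K
  i=17: C-Z =  3 → D
  i=18: B-K = 17 → R
  i=19: T-D = 16 → Q
  i=20: H-T = 14 → O
  i=21: U-E = 16 → Q
  i=22: Y-D = 21 → V
  i=23: V-L = 10 → K
  i=24: P-M =  3 → D
  i=25: A-J = 17 → R
  i=26: Q-A = 16 → Q
  i=27: U-G = 14 → O
  i=28: Q-A = 16 → Q
  shifts repeat with period 7: QVKDRQO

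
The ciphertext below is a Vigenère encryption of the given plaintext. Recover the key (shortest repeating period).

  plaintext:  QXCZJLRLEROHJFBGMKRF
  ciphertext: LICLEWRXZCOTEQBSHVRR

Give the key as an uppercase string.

  i= 0: L-Q = 21 → V
  i= 1: I-X = 11 → L
  i= 2: C-C =  0 → A
  i= 3: L-Z = 12 → M
  i= 4: E-J = 21 → V
  i= 5: W-L = 11 → L
  i= 6: R-R =  0 → A
  i= 7: X-L = 12 → M
  i= 8: Z-E = 21 → V
  i= 9: C-R = 11 → L
  i=10: O-O =  0 → A
  i=11: T-H = 12 → M
  i=12: E-J = 21 → V
  i=13: Q-F = 11 → L
  i=14: B-B =  0 → A
  i=15: S-G = 12 → M
  i=16: H-M = 21 → V
  i=17: V-K = 11 → L
  i=18: R-R =  0 → A
  i=19: R-F = 12 → M
  shifts repeat with period 4: VLAM

VLAM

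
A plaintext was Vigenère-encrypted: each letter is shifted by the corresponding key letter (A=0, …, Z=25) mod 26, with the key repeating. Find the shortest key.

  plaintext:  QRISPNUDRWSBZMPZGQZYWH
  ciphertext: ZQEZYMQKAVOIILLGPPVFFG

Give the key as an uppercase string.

  i= 0: Z-Q =  9 → J
  i= 1: Q-R = 25 → Z
  i= 2: E-I = 22 → W
  i= 3: Z-S =  7 → H
  i= 4: Y-P =  9 → J
  i= 5: M-N = 25 → Z
  i= 6: Q-U = 22 → W
  i= 7: K-D =  7 → H
  i= 8: A-R =  9 → J
  i= 9: V-W = 25 → Z
  i=10: O-S = 22 → W
  i=11: I-B =  7 → H
  i=12: I-Z =  9 → J
  i=13: L-M = 25 → Z
  i=14: L-P = 22 → W
  i=15: G-Z =  7 → H
  i=16: P-G =  9 → J
  i=17: P-Q = 25 → Z
  i=18: V-Z = 22 → W
  i=19: F-Y =  7 → H
  i=20: F-W =  9 → J
  i=21: G-H = 25 → Z
  shifts repeat with period 4: JZWH

JZWH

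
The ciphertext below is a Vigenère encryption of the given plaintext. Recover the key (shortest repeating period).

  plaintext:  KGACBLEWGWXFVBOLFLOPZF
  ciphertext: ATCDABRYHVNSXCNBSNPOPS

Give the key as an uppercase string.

QNCBZ

  i= 0: A-K = 16 → Q
  i= 1: T-G = 13 → N
  i= 2: C-A =  2 → C
  i= 3: D-C =  1 → B
  i= 4: A-B = 25 → Z
  i= 5: B-L = 16 → Q
  i= 6: R-E = 13 → N
  i= 7: Y-W =  2 → C
  i= 8: H-G =  1 → B
  i= 9: V-W = 25 → Z
  i=10: N-X = 16 → Q
  i=11: S-F = 13 → N
  i=12: X-V =  2 → C
  i=13: C-B =  1 → B
  i=14: N-O = 25 → Z
  i=15: B-L = 16 → Q
  i=16: S-F = 13 → N
  i=17: N-L =  2 → C
  i=18: P-O =  1 → B
  i=19: O-P = 25 → Z
  i=20: P-Z = 16 → Q
  i=21: S-F = 13 → N
  shifts repeat with period 5: QNCBZ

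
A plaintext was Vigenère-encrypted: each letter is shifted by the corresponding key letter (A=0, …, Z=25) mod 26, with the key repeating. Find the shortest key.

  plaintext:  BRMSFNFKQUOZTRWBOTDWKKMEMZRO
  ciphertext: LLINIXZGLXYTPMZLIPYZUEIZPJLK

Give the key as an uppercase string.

  i= 0: L-B = 10 → K
  i= 1: L-R = 20 → U
  i= 2: I-M = 22 → W
  i= 3: N-S = 21 → V
  i= 4: I-F =  3 → D
  i= 5: X-N = 10 → K
  i= 6: Z-F = 20 → U
  i= 7: G-K = 22 → W
  i= 8: L-Q = 21 → V
  i= 9: X-U =  3 → D
  i=10: Y-O = 10 → K
  i=11: T-Z = 20 → U
  i=12: P-T = 22 → W
  i=13: M-R = 21 → V
  i=14: Z-W =  3 → D
  i=15: L-B = 10 → K
  i=16: I-O = 20 → U
  i=17: P-T = 22 → W
  i=18: Y-D = 21 → V
  i=19: Z-W =  3 → D
  i=20: U-K = 10 → K
  i=21: E-K = 20 → U
  i=22: I-M = 22 → W
  i=23: Z-E = 21 → V
  i=24: P-M =  3 → D
  i=25: J-Z = 10 → K
  i=26: L-R = 20 → U
  i=27: K-O = 22 → W
  shifts repeat with period 5: KUWVD

KUWVD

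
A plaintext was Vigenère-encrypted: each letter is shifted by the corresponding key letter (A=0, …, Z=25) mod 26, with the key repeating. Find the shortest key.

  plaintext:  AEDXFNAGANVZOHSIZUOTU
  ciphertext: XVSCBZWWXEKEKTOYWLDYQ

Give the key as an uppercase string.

  i= 0: X-A = 23 → X
  i= 1: V-E = 17 → R
  i= 2: S-D = 15 → P
  i= 3: C-X =  5 → F
  i= 4: B-F = 22 → W
  i= 5: Z-N = 12 → M
  i= 6: W-A = 22 → W
  i= 7: W-G = 16 → Q
  i= 8: X-A = 23 → X
  i= 9: E-N = 17 → R
  i=10: K-V = 15 → P
  i=11: E-Z =  5 → F
  i=12: K-O = 22 → W
  i=13: T-H = 12 → M
  i=14: O-S = 22 → W
  i=15: Y-I = 16 → Q
  i=16: W-Z = 23 → X
  i=17: L-U = 17 → R
  i=18: D-O = 15 → P
  i=19: Y-T =  5 → F
  i=20: Q-U = 22 → W
  shifts repeat with period 8: XRPFWMWQ

XRPFWMWQ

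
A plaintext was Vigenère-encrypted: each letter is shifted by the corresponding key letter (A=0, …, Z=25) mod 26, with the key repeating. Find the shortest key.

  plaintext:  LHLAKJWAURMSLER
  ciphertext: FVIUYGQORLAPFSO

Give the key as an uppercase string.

UOX

  i= 0: F-L = 20 → U
  i= 1: V-H = 14 → O
  i= 2: I-L = 23 → X
  i= 3: U-A = 20 → U
  i= 4: Y-K = 14 → O
  i= 5: G-J = 23 → X
  i= 6: Q-W = 20 → U
  i= 7: O-A = 14 → O
  i= 8: R-U = 23 → X
  i= 9: L-R = 20 → U
  i=10: A-M = 14 → O
  i=11: P-S = 23 → X
  i=12: F-L = 20 → U
  i=13: S-E = 14 → O
  i=14: O-R = 23 → X
  shifts repeat with period 3: UOX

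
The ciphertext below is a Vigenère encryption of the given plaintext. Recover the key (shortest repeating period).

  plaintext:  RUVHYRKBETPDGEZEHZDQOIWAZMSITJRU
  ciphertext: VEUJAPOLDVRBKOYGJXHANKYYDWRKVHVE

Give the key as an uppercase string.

EKZCCY

  i= 0: V-R =  4 → E
  i= 1: E-U = 10 → K
  i= 2: U-V = 25 → Z
  i= 3: J-H =  2 → C
  i= 4: A-Y =  2 → C
  i= 5: P-R = 24 → Y
  i= 6: O-K =  4 → E
  i= 7: L-B = 10 → K
  i= 8: D-E = 25 → Z
  i= 9: V-T =  2 → C
  i=10: R-P =  2 → C
  i=11: B-D = 24 → Y
  i=12: K-G =  4 → E
  i=13: O-E = 10 → K
  i=14: Y-Z = 25 → Z
  i=15: G-E =  2 → C
  i=16: J-H =  2 → C
  i=17: X-Z = 24 → Y
  i=18: H-D =  4 → E
  i=19: A-Q = 10 → K
  i=20: N-O = 25 → Z
  i=21: K-I =  2 → C
  i=22: Y-W =  2 → C
  i=23: Y-A = 24 → Y
  i=24: D-Z =  4 → E
  i=25: W-M = 10 → K
  i=26: R-S = 25 → Z
  i=27: K-I =  2 → C
  i=28: V-T =  2 → C
  i=29: H-J = 24 → Y
  i=30: V-R =  4 → E
  i=31: E-U = 10 → K
  shifts repeat with period 6: EKZCCY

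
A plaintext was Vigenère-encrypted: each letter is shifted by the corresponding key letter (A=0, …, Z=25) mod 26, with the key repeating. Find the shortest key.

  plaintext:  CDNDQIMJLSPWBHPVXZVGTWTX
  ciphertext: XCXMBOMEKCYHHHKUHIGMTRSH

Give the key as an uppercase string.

  i= 0: X-C = 21 → V
  i= 1: C-D = 25 → Z
  i= 2: X-N = 10 → K
  i= 3: M-D =  9 → J
  i= 4: B-Q = 11 → L
  i= 5: O-I =  6 → G
  i= 6: M-M =  0 → A
  i= 7: E-J = 21 → V
  i= 8: K-L = 25 → Z
  i= 9: C-S = 10 → K
  i=10: Y-P =  9 → J
  i=11: H-W = 11 → L
  i=12: H-B =  6 → G
  i=13: H-H =  0 → A
  i=14: K-P = 21 → V
  i=15: U-V = 25 → Z
  i=16: H-X = 10 → K
  i=17: I-Z =  9 → J
  i=18: G-V = 11 → L
  i=19: M-G =  6 → G
  i=20: T-T =  0 → A
  i=21: R-W = 21 → V
  i=22: S-T = 25 → Z
  i=23: H-X = 10 → K
  shifts repeat with period 7: VZKJLGA

VZKJLGA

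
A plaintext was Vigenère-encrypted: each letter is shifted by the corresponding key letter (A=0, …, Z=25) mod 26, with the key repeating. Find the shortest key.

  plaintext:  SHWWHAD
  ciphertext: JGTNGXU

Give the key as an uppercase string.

RZX

  i= 0: J-S = 17 → R
  i= 1: G-H = 25 → Z
  i= 2: T-W = 23 → X
  i= 3: N-W = 17 → R
  i= 4: G-H = 25 → Z
  i= 5: X-A = 23 → X
  i= 6: U-D = 17 → R
  shifts repeat with period 3: RZX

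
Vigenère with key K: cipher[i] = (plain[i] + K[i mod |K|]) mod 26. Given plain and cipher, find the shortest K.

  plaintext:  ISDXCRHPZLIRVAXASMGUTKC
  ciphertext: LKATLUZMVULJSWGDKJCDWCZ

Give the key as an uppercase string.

  i= 0: L-I =  3 → D
  i= 1: K-S = 18 → S
  i= 2: A-D = 23 → X
  i= 3: T-X = 22 → W
  i= 4: L-C =  9 → J
  i= 5: U-R =  3 → D
  i= 6: Z-H = 18 → S
  i= 7: M-P = 23 → X
  i= 8: V-Z = 22 → W
  i= 9: U-L =  9 → J
  i=10: L-I =  3 → D
  i=11: J-R = 18 → S
  i=12: S-V = 23 → X
  i=13: W-A = 22 → W
  i=14: G-X =  9 → J
  i=15: D-A =  3 → D
  i=16: K-S = 18 → S
  i=17: J-M = 23 → X
  i=18: C-G = 22 → W
  i=19: D-U =  9 → J
  i=20: W-T =  3 → D
  i=21: C-K = 18 → S
  i=22: Z-C = 23 → X
  shifts repeat with period 5: DSXWJ

DSXWJ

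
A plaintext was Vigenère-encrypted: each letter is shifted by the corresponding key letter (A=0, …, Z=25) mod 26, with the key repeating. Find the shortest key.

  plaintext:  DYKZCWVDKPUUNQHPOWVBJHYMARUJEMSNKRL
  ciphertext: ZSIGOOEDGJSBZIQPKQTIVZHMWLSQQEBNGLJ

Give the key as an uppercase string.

WUYHMSJA

  i= 0: Z-D = 22 → W
  i= 1: S-Y = 20 → U
  i= 2: I-K = 24 → Y
  i= 3: G-Z =  7 → H
  i= 4: O-C = 12 → M
  i= 5: O-W = 18 → S
  i= 6: E-V =  9 → J
  i= 7: D-D =  0 → A
  i= 8: G-K = 22 → W
  i= 9: J-P = 20 → U
  i=10: S-U = 24 → Y
  i=11: B-U =  7 → H
  i=12: Z-N = 12 → M
  i=13: I-Q = 18 → S
  i=14: Q-H =  9 → J
  i=15: P-P =  0 → A
  i=16: K-O = 22 → W
  i=17: Q-W = 20 → U
  i=18: T-V = 24 → Y
  i=19: I-B =  7 → H
  i=20: V-J = 12 → M
  i=21: Z-H = 18 → S
  i=22: H-Y =  9 → J
  i=23: M-M =  0 → A
  i=24: W-A = 22 → W
  i=25: L-R = 20 → U
  i=26: S-U = 24 → Y
  i=27: Q-J =  7 → H
  i=28: Q-E = 12 → M
  i=29: E-M = 18 → S
  i=30: B-S =  9 → J
  i=31: N-N =  0 → A
  i=32: G-K = 22 → W
  i=33: L-R = 20 → U
  i=34: J-L = 24 → Y
  shifts repeat with period 8: WUYHMSJA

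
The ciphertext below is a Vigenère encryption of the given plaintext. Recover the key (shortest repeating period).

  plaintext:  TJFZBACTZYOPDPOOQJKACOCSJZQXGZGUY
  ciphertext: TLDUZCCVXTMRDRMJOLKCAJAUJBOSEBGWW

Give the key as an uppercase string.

  i= 0: T-T =  0 → A
  i= 1: L-J =  2 → C
  i= 2: D-F = 24 → Y
  i= 3: U-Z = 21 → V
  i= 4: Z-B = 24 → Y
  i= 5: C-A =  2 → C
  i= 6: C-C =  0 → A
  i= 7: V-T =  2 → C
  i= 8: X-Z = 24 → Y
  i= 9: T-Y = 21 → V
  i=10: M-O = 24 → Y
  i=11: R-P =  2 → C
  i=12: D-D =  0 → A
  i=13: R-P =  2 → C
  i=14: M-O = 24 → Y
  i=15: J-O = 21 → V
  i=16: O-Q = 24 → Y
  i=17: L-J =  2 → C
  i=18: K-K =  0 → A
  i=19: C-A =  2 → C
  i=20: A-C = 24 → Y
  i=21: J-O = 21 → V
  i=22: A-C = 24 → Y
  i=23: U-S =  2 → C
  i=24: J-J =  0 → A
  i=25: B-Z =  2 → C
  i=26: O-Q = 24 → Y
  i=27: S-X = 21 → V
  i=28: E-G = 24 → Y
  i=29: B-Z =  2 → C
  i=30: G-G =  0 → A
  i=31: W-U =  2 → C
  i=32: W-Y = 24 → Y
  shifts repeat with period 6: ACYVYC

ACYVYC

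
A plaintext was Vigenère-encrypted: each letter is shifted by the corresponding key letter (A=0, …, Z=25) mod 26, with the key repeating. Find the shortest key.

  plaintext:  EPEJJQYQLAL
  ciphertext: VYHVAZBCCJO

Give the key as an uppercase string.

  i= 0: V-E = 17 → R
  i= 1: Y-P =  9 → J
  i= 2: H-E =  3 → D
  i= 3: V-J = 12 → M
  i= 4: A-J = 17 → R
  i= 5: Z-Q =  9 → J
  i= 6: B-Y =  3 → D
  i= 7: C-Q = 12 → M
  i= 8: C-L = 17 → R
  i= 9: J-A =  9 → J
  i=10: O-L =  3 → D
  shifts repeat with period 4: RJDM

RJDM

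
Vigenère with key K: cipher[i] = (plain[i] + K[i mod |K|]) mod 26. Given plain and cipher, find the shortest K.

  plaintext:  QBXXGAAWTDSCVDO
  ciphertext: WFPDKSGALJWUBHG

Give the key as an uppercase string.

  i= 0: W-Q =  6 → G
  i= 1: F-B =  4 → E
  i= 2: P-X = 18 → S
  i= 3: D-X =  6 → G
  i= 4: K-G =  4 → E
  i= 5: S-A = 18 → S
  i= 6: G-A =  6 → G
  i= 7: A-W =  4 → E
  i= 8: L-T = 18 → S
  i= 9: J-D =  6 → G
  i=10: W-S =  4 → E
  i=11: U-C = 18 → S
  i=12: B-V =  6 → G
  i=13: H-D =  4 → E
  i=14: G-O = 18 → S
  shifts repeat with period 3: GES

GES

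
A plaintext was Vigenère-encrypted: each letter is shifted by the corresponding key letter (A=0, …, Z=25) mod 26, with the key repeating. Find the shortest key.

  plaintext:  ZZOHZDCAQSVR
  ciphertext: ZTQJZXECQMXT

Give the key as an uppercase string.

AUCC

  i= 0: Z-Z =  0 → A
  i= 1: T-Z = 20 → U
  i= 2: Q-O =  2 → C
  i= 3: J-H =  2 → C
  i= 4: Z-Z =  0 → A
  i= 5: X-D = 20 → U
  i= 6: E-C =  2 → C
  i= 7: C-A =  2 → C
  i= 8: Q-Q =  0 → A
  i= 9: M-S = 20 → U
  i=10: X-V =  2 → C
  i=11: T-R =  2 → C
  shifts repeat with period 4: AUCC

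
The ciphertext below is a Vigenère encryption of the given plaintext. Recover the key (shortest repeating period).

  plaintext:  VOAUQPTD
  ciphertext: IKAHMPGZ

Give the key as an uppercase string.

NWA

  i= 0: I-V = 13 → N
  i= 1: K-O = 22 → W
  i= 2: A-A =  0 → A
  i= 3: H-U = 13 → N
  i= 4: M-Q = 22 → W
  i= 5: P-P =  0 → A
  i= 6: G-T = 13 → N
  i= 7: Z-D = 22 → W
  shifts repeat with period 3: NWA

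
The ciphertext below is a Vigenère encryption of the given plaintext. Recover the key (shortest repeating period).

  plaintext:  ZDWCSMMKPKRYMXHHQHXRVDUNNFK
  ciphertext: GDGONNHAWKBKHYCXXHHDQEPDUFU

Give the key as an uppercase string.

  i= 0: G-Z =  7 → H
  i= 1: D-D =  0 → A
  i= 2: G-W = 10 → K
  i= 3: O-C = 12 → M
  i= 4: N-S = 21 → V
  i= 5: N-M =  1 → B
  i= 6: H-M = 21 → V
  i= 7: A-K = 16 → Q
  i= 8: W-P =  7 → H
  i= 9: K-K =  0 → A
  i=10: B-R = 10 → K
  i=11: K-Y = 12 → M
  i=12: H-M = 21 → V
  i=13: Y-X =  1 → B
  i=14: C-H = 21 → V
  i=15: X-H = 16 → Q
  i=16: X-Q =  7 → H
  i=17: H-H =  0 → A
  i=18: H-X = 10 → K
  i=19: D-R = 12 → M
  i=20: Q-V = 21 → V
  i=21: E-D =  1 → B
  i=22: P-U = 21 → V
  i=23: D-N = 16 → Q
  i=24: U-N =  7 → H
  i=25: F-F =  0 → A
  i=26: U-K = 10 → K
  shifts repeat with period 8: HAKMVBVQ

HAKMVBVQ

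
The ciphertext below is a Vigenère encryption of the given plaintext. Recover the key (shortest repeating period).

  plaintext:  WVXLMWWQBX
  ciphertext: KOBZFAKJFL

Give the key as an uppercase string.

OTE

  i= 0: K-W = 14 → O
  i= 1: O-V = 19 → T
  i= 2: B-X =  4 → E
  i= 3: Z-L = 14 → O
  i= 4: F-M = 19 → T
  i= 5: A-W =  4 → E
  i= 6: K-W = 14 → O
  i= 7: J-Q = 19 → T
  i= 8: F-B =  4 → E
  i= 9: L-X = 14 → O
  shifts repeat with period 3: OTE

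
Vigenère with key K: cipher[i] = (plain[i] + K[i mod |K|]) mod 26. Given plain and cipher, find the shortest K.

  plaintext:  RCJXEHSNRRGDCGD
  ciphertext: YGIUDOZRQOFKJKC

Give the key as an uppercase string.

HEZXZH

  i= 0: Y-R =  7 → H
  i= 1: G-C =  4 → E
  i= 2: I-J = 25 → Z
  i= 3: U-X = 23 → X
  i= 4: D-E = 25 → Z
  i= 5: O-H =  7 → H
  i= 6: Z-S =  7 → H
  i= 7: R-N =  4 → E
  i= 8: Q-R = 25 → Z
  i= 9: O-R = 23 → X
  i=10: F-G = 25 → Z
  i=11: K-D =  7 → H
  i=12: J-C =  7 → H
  i=13: K-G =  4 → E
  i=14: C-D = 25 → Z
  shifts repeat with period 6: HEZXZH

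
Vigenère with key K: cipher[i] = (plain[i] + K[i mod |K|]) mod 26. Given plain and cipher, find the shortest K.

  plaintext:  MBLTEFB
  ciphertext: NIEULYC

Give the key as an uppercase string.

  i= 0: N-M =  1 → B
  i= 1: I-B =  7 → H
  i= 2: E-L = 19 → T
  i= 3: U-T =  1 → B
  i= 4: L-E =  7 → H
  i= 5: Y-F = 19 → T
  i= 6: C-B =  1 → B
  shifts repeat with period 3: BHT

BHT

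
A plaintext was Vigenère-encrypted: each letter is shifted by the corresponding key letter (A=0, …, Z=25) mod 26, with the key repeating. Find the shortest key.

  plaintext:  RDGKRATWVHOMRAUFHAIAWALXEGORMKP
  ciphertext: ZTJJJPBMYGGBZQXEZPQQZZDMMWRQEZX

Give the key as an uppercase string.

IQDZSP

  i= 0: Z-R =  8 → I
  i= 1: T-D = 16 → Q
  i= 2: J-G =  3 → D
  i= 3: J-K = 25 → Z
  i= 4: J-R = 18 → S
  i= 5: P-A = 15 → P
  i= 6: B-T =  8 → I
  i= 7: M-W = 16 → Q
  i= 8: Y-V =  3 → D
  i= 9: G-H = 25 → Z
  i=10: G-O = 18 → S
  i=11: B-M = 15 → P
  i=12: Z-R =  8 → I
  i=13: Q-A = 16 → Q
  i=14: X-U =  3 → D
  i=15: E-F = 25 → Z
  i=16: Z-H = 18 → S
  i=17: P-A = 15 → P
  i=18: Q-I =  8 → I
  i=19: Q-A = 16 → Q
  i=20: Z-W =  3 → D
  i=21: Z-A = 25 → Z
  i=22: D-L = 18 → S
  i=23: M-X = 15 → P
  i=24: M-E =  8 → I
  i=25: W-G = 16 → Q
  i=26: R-O =  3 → D
  i=27: Q-R = 25 → Z
  i=28: E-M = 18 → S
  i=29: Z-K = 15 → P
  i=30: X-P =  8 → I
  shifts repeat with period 6: IQDZSP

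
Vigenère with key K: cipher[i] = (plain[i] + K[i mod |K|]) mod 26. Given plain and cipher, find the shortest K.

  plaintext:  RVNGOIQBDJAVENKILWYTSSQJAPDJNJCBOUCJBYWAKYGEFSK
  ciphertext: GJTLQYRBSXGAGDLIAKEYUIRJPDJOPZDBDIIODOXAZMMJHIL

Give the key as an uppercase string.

  i= 0: G-R = 15 → P
  i= 1: J-V = 14 → O
  i= 2: T-N =  6 → G
  i= 3: L-G =  5 → F
  i= 4: Q-O =  2 → C
  i= 5: Y-I = 16 → Q
  i= 6: R-Q =  1 → B
  i= 7: B-B =  0 → A
  i= 8: S-D = 15 → P
  i= 9: X-J = 14 → O
  i=10: G-A =  6 → G
  i=11: A-V =  5 → F
  i=12: G-E =  2 → C
  i=13: D-N = 16 → Q
  i=14: L-K =  1 → B
  i=15: I-I =  0 → A
  i=16: A-L = 15 → P
  i=17: K-W = 14 → O
  i=18: E-Y =  6 → G
  i=19: Y-T =  5 → F
  i=20: U-S =  2 → C
  i=21: I-S = 16 → Q
  i=22: R-Q =  1 → B
  i=23: J-J =  0 → A
  i=24: P-A = 15 → P
  i=25: D-P = 14 → O
  i=26: J-D =  6 → G
  i=27: O-J =  5 → F
  i=28: P-N =  2 → C
  i=29: Z-J = 16 → Q
  i=30: D-C =  1 → B
  i=31: B-B =  0 → A
  i=32: D-O = 15 → P
  i=33: I-U = 14 → O
  i=34: I-C =  6 → G
  i=35: O-J =  5 → F
  i=36: D-B =  2 → C
  i=37: O-Y = 16 → Q
  i=38: X-W =  1 → B
  i=39: A-A =  0 → A
  i=40: Z-K = 15 → P
  i=41: M-Y = 14 → O
  i=42: M-G =  6 → G
  i=43: J-E =  5 → F
  i=44: H-F =  2 → C
  i=45: I-S = 16 → Q
  i=46: L-K =  1 → B
  shifts repeat with period 8: POGFCQBA

POGFCQBA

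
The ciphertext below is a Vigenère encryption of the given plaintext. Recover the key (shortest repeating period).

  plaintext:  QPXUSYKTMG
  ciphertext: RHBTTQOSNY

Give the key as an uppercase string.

BSEZ

  i= 0: R-Q =  1 → B
  i= 1: H-P = 18 → S
  i= 2: B-X =  4 → E
  i= 3: T-U = 25 → Z
  i= 4: T-S =  1 → B
  i= 5: Q-Y = 18 → S
  i= 6: O-K =  4 → E
  i= 7: S-T = 25 → Z
  i= 8: N-M =  1 → B
  i= 9: Y-G = 18 → S
  shifts repeat with period 4: BSEZ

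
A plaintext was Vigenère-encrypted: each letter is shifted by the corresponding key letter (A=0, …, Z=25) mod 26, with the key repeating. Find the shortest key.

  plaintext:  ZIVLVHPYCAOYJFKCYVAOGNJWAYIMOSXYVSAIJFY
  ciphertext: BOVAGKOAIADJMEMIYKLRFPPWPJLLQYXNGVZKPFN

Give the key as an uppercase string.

CGAPLDZ

  i= 0: B-Z =  2 → C
  i= 1: O-I =  6 → G
  i= 2: V-V =  0 → A
  i= 3: A-L = 15 → P
  i= 4: G-V = 11 → L
  i= 5: K-H =  3 → D
  i= 6: O-P = 25 → Z
  i= 7: A-Y =  2 → C
  i= 8: I-C =  6 → G
  i= 9: A-A =  0 → A
  i=10: D-O = 15 → P
  i=11: J-Y = 11 → L
  i=12: M-J =  3 → D
  i=13: E-F = 25 → Z
  i=14: M-K =  2 → C
  i=15: I-C =  6 → G
  i=16: Y-Y =  0 → A
  i=17: K-V = 15 → P
  i=18: L-A = 11 → L
  i=19: R-O =  3 → D
  i=20: F-G = 25 → Z
  i=21: P-N =  2 → C
  i=22: P-J =  6 → G
  i=23: W-W =  0 → A
  i=24: P-A = 15 → P
  i=25: J-Y = 11 → L
  i=26: L-I =  3 → D
  i=27: L-M = 25 → Z
  i=28: Q-O =  2 → C
  i=29: Y-S =  6 → G
  i=30: X-X =  0 → A
  i=31: N-Y = 15 → P
  i=32: G-V = 11 → L
  i=33: V-S =  3 → D
  i=34: Z-A = 25 → Z
  i=35: K-I =  2 → C
  i=36: P-J =  6 → G
  i=37: F-F =  0 → A
  i=38: N-Y = 15 → P
  shifts repeat with period 7: CGAPLDZ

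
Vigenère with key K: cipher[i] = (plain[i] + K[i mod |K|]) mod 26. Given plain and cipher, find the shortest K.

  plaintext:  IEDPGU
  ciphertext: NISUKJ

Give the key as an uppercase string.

  i= 0: N-I =  5 → F
  i= 1: I-E =  4 → E
  i= 2: S-D = 15 → P
  i= 3: U-P =  5 → F
  i= 4: K-G =  4 → E
  i= 5: J-U = 15 → P
  shifts repeat with period 3: FEP

FEP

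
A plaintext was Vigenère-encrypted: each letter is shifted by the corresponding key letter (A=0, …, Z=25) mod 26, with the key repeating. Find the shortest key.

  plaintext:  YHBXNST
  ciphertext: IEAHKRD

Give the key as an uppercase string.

KXZ

  i= 0: I-Y = 10 → K
  i= 1: E-H = 23 → X
  i= 2: A-B = 25 → Z
  i= 3: H-X = 10 → K
  i= 4: K-N = 23 → X
  i= 5: R-S = 25 → Z
  i= 6: D-T = 10 → K
  shifts repeat with period 3: KXZ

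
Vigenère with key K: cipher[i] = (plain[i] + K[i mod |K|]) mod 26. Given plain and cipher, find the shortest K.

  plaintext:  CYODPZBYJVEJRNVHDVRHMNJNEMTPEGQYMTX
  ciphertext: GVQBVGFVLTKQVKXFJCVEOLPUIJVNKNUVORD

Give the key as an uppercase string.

EXCYGH

  i= 0: G-C =  4 → E
  i= 1: V-Y = 23 → X
  i= 2: Q-O =  2 → C
  i= 3: B-D = 24 → Y
  i= 4: V-P =  6 → G
  i= 5: G-Z =  7 → H
  i= 6: F-B =  4 → E
  i= 7: V-Y = 23 → X
  i= 8: L-J =  2 → C
  i= 9: T-V = 24 → Y
  i=10: K-E =  6 → G
  i=11: Q-J =  7 → H
  i=12: V-R =  4 → E
  i=13: K-N = 23 → X
  i=14: X-V =  2 → C
  i=15: F-H = 24 → Y
  i=16: J-D =  6 → G
  i=17: C-V =  7 → H
  i=18: V-R =  4 → E
  i=19: E-H = 23 → X
  i=20: O-M =  2 → C
  i=21: L-N = 24 → Y
  i=22: P-J =  6 → G
  i=23: U-N =  7 → H
  i=24: I-E =  4 → E
  i=25: J-M = 23 → X
  i=26: V-T =  2 → C
  i=27: N-P = 24 → Y
  i=28: K-E =  6 → G
  i=29: N-G =  7 → H
  i=30: U-Q =  4 → E
  i=31: V-Y = 23 → X
  i=32: O-M =  2 → C
  i=33: R-T = 24 → Y
  i=34: D-X =  6 → G
  shifts repeat with period 6: EXCYGH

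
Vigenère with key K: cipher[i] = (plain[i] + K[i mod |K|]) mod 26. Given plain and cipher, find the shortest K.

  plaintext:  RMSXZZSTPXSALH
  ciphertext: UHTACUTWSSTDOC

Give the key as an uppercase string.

  i= 0: U-R =  3 → D
  i= 1: H-M = 21 → V
  i= 2: T-S =  1 → B
  i= 3: A-X =  3 → D
  i= 4: C-Z =  3 → D
  i= 5: U-Z = 21 → V
  i= 6: T-S =  1 → B
  i= 7: W-T =  3 → D
  i= 8: S-P =  3 → D
  i= 9: S-X = 21 → V
  i=10: T-S =  1 → B
  i=11: D-A =  3 → D
  i=12: O-L =  3 → D
  i=13: C-H = 21 → V
  shifts repeat with period 4: DVBD

DVBD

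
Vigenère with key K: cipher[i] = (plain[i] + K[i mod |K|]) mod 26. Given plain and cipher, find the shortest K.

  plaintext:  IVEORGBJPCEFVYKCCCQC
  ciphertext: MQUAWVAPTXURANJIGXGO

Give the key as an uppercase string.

EVQMFPZG

  i= 0: M-I =  4 → E
  i= 1: Q-V = 21 → V
  i= 2: U-E = 16 → Q
  i= 3: A-O = 12 → M
  i= 4: W-R =  5 → F
  i= 5: V-G = 15 → P
  i= 6: A-B = 25 → Z
  i= 7: P-J =  6 → G
  i= 8: T-P =  4 → E
  i= 9: X-C = 21 → V
  i=10: U-E = 16 → Q
  i=11: R-F = 12 → M
  i=12: A-V =  5 → F
  i=13: N-Y = 15 → P
  i=14: J-K = 25 → Z
  i=15: I-C =  6 → G
  i=16: G-C =  4 → E
  i=17: X-C = 21 → V
  i=18: G-Q = 16 → Q
  i=19: O-C = 12 → M
  shifts repeat with period 8: EVQMFPZG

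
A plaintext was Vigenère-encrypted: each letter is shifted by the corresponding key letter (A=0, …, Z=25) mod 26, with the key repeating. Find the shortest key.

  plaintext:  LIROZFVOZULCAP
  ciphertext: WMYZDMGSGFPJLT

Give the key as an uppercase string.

LEH

  i= 0: W-L = 11 → L
  i= 1: M-I =  4 → E
  i= 2: Y-R =  7 → H
  i= 3: Z-O = 11 → L
  i= 4: D-Z =  4 → E
  i= 5: M-F =  7 → H
  i= 6: G-V = 11 → L
  i= 7: S-O =  4 → E
  i= 8: G-Z =  7 → H
  i= 9: F-U = 11 → L
  i=10: P-L =  4 → E
  i=11: J-C =  7 → H
  i=12: L-A = 11 → L
  i=13: T-P =  4 → E
  shifts repeat with period 3: LEH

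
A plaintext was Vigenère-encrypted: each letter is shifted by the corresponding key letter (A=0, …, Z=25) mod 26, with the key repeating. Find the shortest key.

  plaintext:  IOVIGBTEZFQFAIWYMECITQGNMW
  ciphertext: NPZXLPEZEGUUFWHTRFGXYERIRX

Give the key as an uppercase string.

FBEPFOLV

  i= 0: N-I =  5 → F
  i= 1: P-O =  1 → B
  i= 2: Z-V =  4 → E
  i= 3: X-I = 15 → P
  i= 4: L-G =  5 → F
  i= 5: P-B = 14 → O
  i= 6: E-T = 11 → L
  i= 7: Z-E = 21 → V
  i= 8: E-Z =  5 → F
  i= 9: G-F =  1 → B
  i=10: U-Q =  4 → E
  i=11: U-F = 15 → P
  i=12: F-A =  5 → F
  i=13: W-I = 14 → O
  i=14: H-W = 11 → L
  i=15: T-Y = 21 → V
  i=16: R-M =  5 → F
  i=17: F-E =  1 → B
  i=18: G-C =  4 → E
  i=19: X-I = 15 → P
  i=20: Y-T =  5 → F
  i=21: E-Q = 14 → O
  i=22: R-G = 11 → L
  i=23: I-N = 21 → V
  i=24: R-M =  5 → F
  i=25: X-W =  1 → B
  shifts repeat with period 8: FBEPFOLV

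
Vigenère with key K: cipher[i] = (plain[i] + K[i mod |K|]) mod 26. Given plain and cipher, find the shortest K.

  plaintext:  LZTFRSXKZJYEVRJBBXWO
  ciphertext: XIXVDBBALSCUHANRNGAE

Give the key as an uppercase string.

  i= 0: X-L = 12 → M
  i= 1: I-Z =  9 → J
  i= 2: X-T =  4 → E
  i= 3: V-F = 16 → Q
  i= 4: D-R = 12 → M
  i= 5: B-S =  9 → J
  i= 6: B-X =  4 → E
  i= 7: A-K = 16 → Q
  i= 8: L-Z = 12 → M
  i= 9: S-J =  9 → J
  i=10: C-Y =  4 → E
  i=11: U-E = 16 → Q
  i=12: H-V = 12 → M
  i=13: A-R =  9 → J
  i=14: N-J =  4 → E
  i=15: R-B = 16 → Q
  i=16: N-B = 12 → M
  i=17: G-X =  9 → J
  i=18: A-W =  4 → E
  i=19: E-O = 16 → Q
  shifts repeat with period 4: MJEQ

MJEQ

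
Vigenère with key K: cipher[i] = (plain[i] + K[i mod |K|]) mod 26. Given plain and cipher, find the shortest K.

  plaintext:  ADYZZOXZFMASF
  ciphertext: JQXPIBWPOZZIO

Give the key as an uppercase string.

JNZQ

  i= 0: J-A =  9 → J
  i= 1: Q-D = 13 → N
  i= 2: X-Y = 25 → Z
  i= 3: P-Z = 16 → Q
  i= 4: I-Z =  9 → J
  i= 5: B-O = 13 → N
  i= 6: W-X = 25 → Z
  i= 7: P-Z = 16 → Q
  i= 8: O-F =  9 → J
  i= 9: Z-M = 13 → N
  i=10: Z-A = 25 → Z
  i=11: I-S = 16 → Q
  i=12: O-F =  9 → J
  shifts repeat with period 4: JNZQ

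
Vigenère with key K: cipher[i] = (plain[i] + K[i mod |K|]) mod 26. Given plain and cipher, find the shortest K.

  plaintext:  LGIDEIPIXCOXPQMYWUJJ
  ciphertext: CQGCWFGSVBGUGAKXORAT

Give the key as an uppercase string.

RKYZSX

  i= 0: C-L = 17 → R
  i= 1: Q-G = 10 → K
  i= 2: G-I = 24 → Y
  i= 3: C-D = 25 → Z
  i= 4: W-E = 18 → S
  i= 5: F-I = 23 → X
  i= 6: G-P = 17 → R
  i= 7: S-I = 10 → K
  i= 8: V-X = 24 → Y
  i= 9: B-C = 25 → Z
  i=10: G-O = 18 → S
  i=11: U-X = 23 → X
  i=12: G-P = 17 → R
  i=13: A-Q = 10 → K
  i=14: K-M = 24 → Y
  i=15: X-Y = 25 → Z
  i=16: O-W = 18 → S
  i=17: R-U = 23 → X
  i=18: A-J = 17 → R
  i=19: T-J = 10 → K
  shifts repeat with period 6: RKYZSX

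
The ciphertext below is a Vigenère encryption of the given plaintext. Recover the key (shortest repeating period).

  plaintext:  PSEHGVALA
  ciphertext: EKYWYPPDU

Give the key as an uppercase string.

PSU

  i= 0: E-P = 15 → P
  i= 1: K-S = 18 → S
  i= 2: Y-E = 20 → U
  i= 3: W-H = 15 → P
  i= 4: Y-G = 18 → S
  i= 5: P-V = 20 → U
  i= 6: P-A = 15 → P
  i= 7: D-L = 18 → S
  i= 8: U-A = 20 → U
  shifts repeat with period 3: PSU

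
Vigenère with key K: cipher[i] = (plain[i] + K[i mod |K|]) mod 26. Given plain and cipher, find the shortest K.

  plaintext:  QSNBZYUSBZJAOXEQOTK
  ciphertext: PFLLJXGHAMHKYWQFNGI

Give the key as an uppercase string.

  i= 0: P-Q = 25 → Z
  i= 1: F-S = 13 → N
  i= 2: L-N = 24 → Y
  i= 3: L-B = 10 → K
  i= 4: J-Z = 10 → K
  i= 5: X-Y = 25 → Z
  i= 6: G-U = 12 → M
  i= 7: H-S = 15 → P
  i= 8: A-B = 25 → Z
  i= 9: M-Z = 13 → N
  i=10: H-J = 24 → Y
  i=11: K-A = 10 → K
  i=12: Y-O = 10 → K
  i=13: W-X = 25 → Z
  i=14: Q-E = 12 → M
  i=15: F-Q = 15 → P
  i=16: N-O = 25 → Z
  i=17: G-T = 13 → N
  i=18: I-K = 24 → Y
  shifts repeat with period 8: ZNYKKZMP

ZNYKKZMP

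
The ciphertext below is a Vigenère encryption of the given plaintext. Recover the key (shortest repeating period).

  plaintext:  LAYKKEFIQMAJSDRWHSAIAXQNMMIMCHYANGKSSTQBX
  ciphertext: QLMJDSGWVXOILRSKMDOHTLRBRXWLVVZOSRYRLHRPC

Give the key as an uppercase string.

  i= 0: Q-L =  5 → F
  i= 1: L-A = 11 → L
  i= 2: M-Y = 14 → O
  i= 3: J-K = 25 → Z
  i= 4: D-K = 19 → T
  i= 5: S-E = 14 → O
  i= 6: G-F =  1 → B
  i= 7: W-I = 14 → O
  i= 8: V-Q =  5 → F
  i= 9: X-M = 11 → L
  i=10: O-A = 14 → O
  i=11: I-J = 25 → Z
  i=12: L-S = 19 → T
  i=13: R-D = 14 → O
  i=14: S-R =  1 → B
  i=15: K-W = 14 → O
  i=16: M-H =  5 → F
  i=17: D-S = 11 → L
  i=18: O-A = 14 → O
  i=19: H-I = 25 → Z
  i=20: T-A = 19 → T
  i=21: L-X = 14 → O
  i=22: R-Q =  1 → B
  i=23: B-N = 14 → O
  i=24: R-M =  5 → F
  i=25: X-M = 11 → L
  i=26: W-I = 14 → O
  i=27: L-M = 25 → Z
  i=28: V-C = 19 → T
  i=29: V-H = 14 → O
  i=30: Z-Y =  1 → B
  i=31: O-A = 14 → O
  i=32: S-N =  5 → F
  i=33: R-G = 11 → L
  i=34: Y-K = 14 → O
  i=35: R-S = 25 → Z
  i=36: L-S = 19 → T
  i=37: H-T = 14 → O
  i=38: R-Q =  1 → B
  i=39: P-B = 14 → O
  i=40: C-X =  5 → F
  shifts repeat with period 8: FLOZTOBO

FLOZTOBO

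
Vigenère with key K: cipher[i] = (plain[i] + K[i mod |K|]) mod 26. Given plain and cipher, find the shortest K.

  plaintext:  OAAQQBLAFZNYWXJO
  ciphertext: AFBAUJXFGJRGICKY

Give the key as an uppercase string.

MFBKEI

  i= 0: A-O = 12 → M
  i= 1: F-A =  5 → F
  i= 2: B-A =  1 → B
  i= 3: A-Q = 10 → K
  i= 4: U-Q =  4 → E
  i= 5: J-B =  8 → I
  i= 6: X-L = 12 → M
  i= 7: F-A =  5 → F
  i= 8: G-F =  1 → B
  i= 9: J-Z = 10 → K
  i=10: R-N =  4 → E
  i=11: G-Y =  8 → I
  i=12: I-W = 12 → M
  i=13: C-X =  5 → F
  i=14: K-J =  1 → B
  i=15: Y-O = 10 → K
  shifts repeat with period 6: MFBKEI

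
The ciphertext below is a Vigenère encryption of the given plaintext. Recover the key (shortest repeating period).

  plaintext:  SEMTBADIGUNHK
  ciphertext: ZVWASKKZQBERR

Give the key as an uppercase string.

  i= 0: Z-S =  7 → H
  i= 1: V-E = 17 → R
  i= 2: W-M = 10 → K
  i= 3: A-T =  7 → H
  i= 4: S-B = 17 → R
  i= 5: K-A = 10 → K
  i= 6: K-D =  7 → H
  i= 7: Z-I = 17 → R
  i= 8: Q-G = 10 → K
  i= 9: B-U =  7 → H
  i=10: E-N = 17 → R
  i=11: R-H = 10 → K
  i=12: R-K =  7 → H
  shifts repeat with period 3: HRK

HRK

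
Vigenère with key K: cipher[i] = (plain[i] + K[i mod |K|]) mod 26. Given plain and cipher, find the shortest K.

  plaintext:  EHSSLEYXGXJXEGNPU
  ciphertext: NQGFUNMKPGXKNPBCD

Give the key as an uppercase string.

  i= 0: N-E =  9 → J
  i= 1: Q-H =  9 → J
  i= 2: G-S = 14 → O
  i= 3: F-S = 13 → N
  i= 4: U-L =  9 → J
  i= 5: N-E =  9 → J
  i= 6: M-Y = 14 → O
  i= 7: K-X = 13 → N
  i= 8: P-G =  9 → J
  i= 9: G-X =  9 → J
  i=10: X-J = 14 → O
  i=11: K-X = 13 → N
  i=12: N-E =  9 → J
  i=13: P-G =  9 → J
  i=14: B-N = 14 → O
  i=15: C-P = 13 → N
  i=16: D-U =  9 → J
  shifts repeat with period 4: JJON

JJON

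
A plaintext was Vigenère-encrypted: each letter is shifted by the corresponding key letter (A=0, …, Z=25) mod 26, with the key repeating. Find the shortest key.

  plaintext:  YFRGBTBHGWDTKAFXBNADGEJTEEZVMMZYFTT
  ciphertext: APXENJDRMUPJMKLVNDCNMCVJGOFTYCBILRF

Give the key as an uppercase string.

  i= 0: A-Y =  2 → C
  i= 1: P-F = 10 → K
  i= 2: X-R =  6 → G
  i= 3: E-G = 24 → Y
  i= 4: N-B = 12 → M
  i= 5: J-T = 16 → Q
  i= 6: D-B =  2 → C
  i= 7: R-H = 10 → K
  i= 8: M-G =  6 → G
  i= 9: U-W = 24 → Y
  i=10: P-D = 12 → M
  i=11: J-T = 16 → Q
  i=12: M-K =  2 → C
  i=13: K-A = 10 → K
  i=14: L-F =  6 → G
  i=15: V-X = 24 → Y
  i=16: N-B = 12 → M
  i=17: D-N = 16 → Q
  i=18: C-A =  2 → C
  i=19: N-D = 10 → K
  i=20: M-G =  6 → G
  i=21: C-E = 24 → Y
  i=22: V-J = 12 → M
  i=23: J-T = 16 → Q
  i=24: G-E =  2 → C
  i=25: O-E = 10 → K
  i=26: F-Z =  6 → G
  i=27: T-V = 24 → Y
  i=28: Y-M = 12 → M
  i=29: C-M = 16 → Q
  i=30: B-Z =  2 → C
  i=31: I-Y = 10 → K
  i=32: L-F =  6 → G
  i=33: R-T = 24 → Y
  i=34: F-T = 12 → M
  shifts repeat with period 6: CKGYMQ

CKGYMQ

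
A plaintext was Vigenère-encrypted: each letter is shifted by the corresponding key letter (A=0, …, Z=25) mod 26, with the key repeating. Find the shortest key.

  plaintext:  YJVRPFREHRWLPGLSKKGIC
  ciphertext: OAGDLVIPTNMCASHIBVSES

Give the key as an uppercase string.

  i= 0: O-Y = 16 → Q
  i= 1: A-J = 17 → R
  i= 2: G-V = 11 → L
  i= 3: D-R = 12 → M
  i= 4: L-P = 22 → W
  i= 5: V-F = 16 → Q
  i= 6: I-R = 17 → R
  i= 7: P-E = 11 → L
  i= 8: T-H = 12 → M
  i= 9: N-R = 22 → W
  i=10: M-W = 16 → Q
  i=11: C-L = 17 → R
  i=12: A-P = 11 → L
  i=13: S-G = 12 → M
  i=14: H-L = 22 → W
  i=15: I-S = 16 → Q
  i=16: B-K = 17 → R
  i=17: V-K = 11 → L
  i=18: S-G = 12 → M
  i=19: E-I = 22 → W
  i=20: S-C = 16 → Q
  shifts repeat with period 5: QRLMW

QRLMW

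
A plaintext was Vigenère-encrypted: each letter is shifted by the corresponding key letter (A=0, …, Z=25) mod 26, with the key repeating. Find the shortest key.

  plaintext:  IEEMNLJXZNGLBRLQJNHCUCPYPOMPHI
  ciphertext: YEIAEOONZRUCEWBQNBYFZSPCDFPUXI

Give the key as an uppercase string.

  i= 0: Y-I = 16 → Q
  i= 1: E-E =  0 → A
  i= 2: I-E =  4 → E
  i= 3: A-M = 14 → O
  i= 4: E-N = 17 → R
  i= 5: O-L =  3 → D
  i= 6: O-J =  5 → F
  i= 7: N-X = 16 → Q
  i= 8: Z-Z =  0 → A
  i= 9: R-N =  4 → E
  i=10: U-G = 14 → O
  i=11: C-L = 17 → R
  i=12: E-B =  3 → D
  i=13: W-R =  5 → F
  i=14: B-L = 16 → Q
  i=15: Q-Q =  0 → A
  i=16: N-J =  4 → E
  i=17: B-N = 14 → O
  i=18: Y-H = 17 → R
  i=19: F-C =  3 → D
  i=20: Z-U =  5 → F
  i=21: S-C = 16 → Q
  i=22: P-P =  0 → A
  i=23: C-Y =  4 → E
  i=24: D-P = 14 → O
  i=25: F-O = 17 → R
  i=26: P-M =  3 → D
  i=27: U-P =  5 → F
  i=28: X-H = 16 → Q
  i=29: I-I =  0 → A
  shifts repeat with period 7: QAEORDF

QAEORDF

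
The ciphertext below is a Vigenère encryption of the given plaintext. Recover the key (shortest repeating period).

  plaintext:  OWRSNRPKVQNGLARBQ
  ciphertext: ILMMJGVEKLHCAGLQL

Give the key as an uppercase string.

  i= 0: I-O = 20 → U
  i= 1: L-W = 15 → P
  i= 2: M-R = 21 → V
  i= 3: M-S = 20 → U
  i= 4: J-N = 22 → W
  i= 5: G-R = 15 → P
  i= 6: V-P =  6 → G
  i= 7: E-K = 20 → U
  i= 8: K-V = 15 → P
  i= 9: L-Q = 21 → V
  i=10: H-N = 20 → U
  i=11: C-G = 22 → W
  i=12: A-L = 15 → P
  i=13: G-A =  6 → G
  i=14: L-R = 20 → U
  i=15: Q-B = 15 → P
  i=16: L-Q = 21 → V
  shifts repeat with period 7: UPVUWPG

UPVUWPG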